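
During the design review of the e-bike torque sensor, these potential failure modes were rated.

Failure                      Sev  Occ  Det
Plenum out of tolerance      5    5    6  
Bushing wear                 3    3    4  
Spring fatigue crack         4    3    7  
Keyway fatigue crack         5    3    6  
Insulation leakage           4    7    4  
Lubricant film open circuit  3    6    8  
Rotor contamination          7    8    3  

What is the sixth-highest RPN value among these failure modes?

84

RPN = Severity × Occurrence × Detection:
  Plenum out of tolerance: 5 × 5 × 6 = 150
  Bushing wear: 3 × 3 × 4 = 36
  Spring fatigue crack: 4 × 3 × 7 = 84
  Keyway fatigue crack: 5 × 3 × 6 = 90
  Insulation leakage: 4 × 7 × 4 = 112
  Lubricant film open circuit: 3 × 6 × 8 = 144
  Rotor contamination: 7 × 8 × 3 = 168
Sorted descending: 168, 150, 144, 112, 90, 84, 36.
The sixth-highest RPN is 84 (Spring fatigue crack).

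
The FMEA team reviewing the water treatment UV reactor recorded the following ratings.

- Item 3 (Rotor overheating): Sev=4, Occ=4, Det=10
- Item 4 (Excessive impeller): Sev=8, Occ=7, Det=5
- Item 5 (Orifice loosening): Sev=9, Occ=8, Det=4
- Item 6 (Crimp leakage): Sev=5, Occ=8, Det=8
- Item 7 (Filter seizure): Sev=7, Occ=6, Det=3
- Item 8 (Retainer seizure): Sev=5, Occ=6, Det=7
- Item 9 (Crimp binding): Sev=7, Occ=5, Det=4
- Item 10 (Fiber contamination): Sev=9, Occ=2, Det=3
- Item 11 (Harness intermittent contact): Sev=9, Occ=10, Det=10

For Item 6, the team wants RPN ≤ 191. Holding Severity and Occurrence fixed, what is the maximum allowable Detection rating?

Item 6: S=5, O=8, D=8 → current RPN = 320.
Fixed product = 40. Need 40 × D ≤ 191, so D ≤ 191/40 = 4.78.
Maximum integer Detection rating = 4 (gives RPN 160; D=5 would give 200 > 191).

4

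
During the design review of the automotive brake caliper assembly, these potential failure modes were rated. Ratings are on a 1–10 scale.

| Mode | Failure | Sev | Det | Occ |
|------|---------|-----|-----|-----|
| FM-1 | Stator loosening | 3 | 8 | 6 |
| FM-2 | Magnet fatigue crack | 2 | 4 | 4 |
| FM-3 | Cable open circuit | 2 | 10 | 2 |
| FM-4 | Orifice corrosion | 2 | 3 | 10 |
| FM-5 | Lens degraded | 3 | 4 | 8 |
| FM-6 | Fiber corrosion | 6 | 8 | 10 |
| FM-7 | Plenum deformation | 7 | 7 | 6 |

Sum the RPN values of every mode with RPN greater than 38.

1114

RPN = Severity × Occurrence × Detection:
  FM-1: 3 × 6 × 8 = 144
  FM-2: 2 × 4 × 4 = 32
  FM-3: 2 × 2 × 10 = 40
  FM-4: 2 × 10 × 3 = 60
  FM-5: 3 × 8 × 4 = 96
  FM-6: 6 × 10 × 8 = 480
  FM-7: 7 × 6 × 7 = 294
RPN > 38: FM-1 (144), FM-3 (40), FM-4 (60), FM-5 (96), FM-6 (480), FM-7 (294).
Sum: 144 + 40 + 60 + 96 + 480 + 294 = 1114.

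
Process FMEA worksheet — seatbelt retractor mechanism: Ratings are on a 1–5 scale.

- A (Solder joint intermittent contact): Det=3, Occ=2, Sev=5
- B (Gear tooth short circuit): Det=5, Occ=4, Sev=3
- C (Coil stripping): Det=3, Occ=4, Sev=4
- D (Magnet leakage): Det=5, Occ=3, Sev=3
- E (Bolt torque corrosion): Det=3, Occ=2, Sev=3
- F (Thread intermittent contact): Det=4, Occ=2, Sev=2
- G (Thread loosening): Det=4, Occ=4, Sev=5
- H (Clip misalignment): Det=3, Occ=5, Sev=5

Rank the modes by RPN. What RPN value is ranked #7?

18

RPN = Severity × Occurrence × Detection:
  A: 5 × 2 × 3 = 30
  B: 3 × 4 × 5 = 60
  C: 4 × 4 × 3 = 48
  D: 3 × 3 × 5 = 45
  E: 3 × 2 × 3 = 18
  F: 2 × 2 × 4 = 16
  G: 5 × 4 × 4 = 80
  H: 5 × 5 × 3 = 75
Sorted descending: 80, 75, 60, 48, 45, 30, 18, 16.
The seventh-highest RPN is 18 (E).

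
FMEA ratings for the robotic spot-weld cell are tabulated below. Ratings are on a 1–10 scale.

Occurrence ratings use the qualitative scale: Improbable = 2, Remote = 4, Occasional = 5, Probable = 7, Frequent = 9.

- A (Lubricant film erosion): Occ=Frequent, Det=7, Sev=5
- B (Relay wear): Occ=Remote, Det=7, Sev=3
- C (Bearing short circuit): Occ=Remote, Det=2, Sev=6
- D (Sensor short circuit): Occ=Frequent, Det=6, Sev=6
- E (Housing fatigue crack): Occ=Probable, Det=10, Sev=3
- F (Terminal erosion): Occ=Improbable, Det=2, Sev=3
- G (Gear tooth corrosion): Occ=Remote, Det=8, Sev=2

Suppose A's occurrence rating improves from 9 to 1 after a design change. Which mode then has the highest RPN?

RPN = Severity × Occurrence × Detection:
  A: 5 × 9 × 7 = 315
  B: 3 × 4 × 7 = 84
  C: 6 × 4 × 2 = 48
  D: 6 × 9 × 6 = 324
  E: 3 × 7 × 10 = 210
  F: 3 × 2 × 2 = 12
  G: 2 × 4 × 8 = 64
After action: A → 5 × 1 × 7 = 35.
Revised RPNs: D=324, E=210, B=84, G=64, C=48, A=35, F=12.
Highest is now D (324).

D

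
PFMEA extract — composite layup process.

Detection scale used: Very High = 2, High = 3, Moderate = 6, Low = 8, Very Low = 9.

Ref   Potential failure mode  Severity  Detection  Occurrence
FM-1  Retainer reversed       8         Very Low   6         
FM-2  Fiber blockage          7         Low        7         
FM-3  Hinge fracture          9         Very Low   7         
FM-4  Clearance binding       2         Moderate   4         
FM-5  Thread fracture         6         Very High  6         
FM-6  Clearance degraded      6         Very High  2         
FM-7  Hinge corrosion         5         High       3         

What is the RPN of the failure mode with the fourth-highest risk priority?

RPN = Severity × Occurrence × Detection:
  FM-1: 8 × 6 × 9 = 432
  FM-2: 7 × 7 × 8 = 392
  FM-3: 9 × 7 × 9 = 567
  FM-4: 2 × 4 × 6 = 48
  FM-5: 6 × 6 × 2 = 72
  FM-6: 6 × 2 × 2 = 24
  FM-7: 5 × 3 × 3 = 45
Sorted descending: 567, 432, 392, 72, 48, 45, 24.
The fourth-highest RPN is 72 (FM-5).

72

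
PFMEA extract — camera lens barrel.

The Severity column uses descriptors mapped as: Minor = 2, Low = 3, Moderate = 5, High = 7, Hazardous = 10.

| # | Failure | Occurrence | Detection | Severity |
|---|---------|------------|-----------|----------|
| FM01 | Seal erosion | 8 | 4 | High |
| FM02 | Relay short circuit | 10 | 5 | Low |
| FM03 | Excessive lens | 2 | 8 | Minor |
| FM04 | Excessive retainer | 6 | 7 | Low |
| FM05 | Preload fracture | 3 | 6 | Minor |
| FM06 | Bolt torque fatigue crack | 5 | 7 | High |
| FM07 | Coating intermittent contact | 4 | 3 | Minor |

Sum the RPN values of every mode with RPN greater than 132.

619

RPN = Severity × Occurrence × Detection:
  FM01: 7 × 8 × 4 = 224
  FM02: 3 × 10 × 5 = 150
  FM03: 2 × 2 × 8 = 32
  FM04: 3 × 6 × 7 = 126
  FM05: 2 × 3 × 6 = 36
  FM06: 7 × 5 × 7 = 245
  FM07: 2 × 4 × 3 = 24
RPN > 132: FM01 (224), FM02 (150), FM06 (245).
Sum: 224 + 150 + 245 = 619.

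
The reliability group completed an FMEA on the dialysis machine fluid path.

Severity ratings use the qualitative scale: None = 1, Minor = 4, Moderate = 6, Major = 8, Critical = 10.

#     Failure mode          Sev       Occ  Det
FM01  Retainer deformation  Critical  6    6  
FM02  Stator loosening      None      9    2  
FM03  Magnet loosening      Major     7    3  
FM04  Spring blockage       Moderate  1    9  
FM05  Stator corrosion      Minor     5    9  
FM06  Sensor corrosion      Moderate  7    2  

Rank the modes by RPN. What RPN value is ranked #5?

54

RPN = Severity × Occurrence × Detection:
  FM01: 10 × 6 × 6 = 360
  FM02: 1 × 9 × 2 = 18
  FM03: 8 × 7 × 3 = 168
  FM04: 6 × 1 × 9 = 54
  FM05: 4 × 5 × 9 = 180
  FM06: 6 × 7 × 2 = 84
Sorted descending: 360, 180, 168, 84, 54, 18.
The fifth-highest RPN is 54 (FM04).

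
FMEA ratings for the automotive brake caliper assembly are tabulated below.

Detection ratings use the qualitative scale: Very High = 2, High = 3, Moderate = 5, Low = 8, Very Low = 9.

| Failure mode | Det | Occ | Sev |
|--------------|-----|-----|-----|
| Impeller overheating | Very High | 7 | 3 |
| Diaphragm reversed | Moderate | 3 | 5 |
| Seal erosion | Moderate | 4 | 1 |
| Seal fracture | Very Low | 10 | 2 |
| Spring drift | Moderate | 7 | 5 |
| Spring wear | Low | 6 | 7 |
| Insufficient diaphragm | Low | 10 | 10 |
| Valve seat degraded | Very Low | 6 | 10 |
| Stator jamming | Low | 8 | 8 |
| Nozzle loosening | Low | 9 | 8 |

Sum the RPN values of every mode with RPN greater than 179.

2944

RPN = Severity × Occurrence × Detection:
  Impeller overheating: 3 × 7 × 2 = 42
  Diaphragm reversed: 5 × 3 × 5 = 75
  Seal erosion: 1 × 4 × 5 = 20
  Seal fracture: 2 × 10 × 9 = 180
  Spring drift: 5 × 7 × 5 = 175
  Spring wear: 7 × 6 × 8 = 336
  Insufficient diaphragm: 10 × 10 × 8 = 800
  Valve seat degraded: 10 × 6 × 9 = 540
  Stator jamming: 8 × 8 × 8 = 512
  Nozzle loosening: 8 × 9 × 8 = 576
RPN > 179: Seal fracture (180), Spring wear (336), Insufficient diaphragm (800), Valve seat degraded (540), Stator jamming (512), Nozzle loosening (576).
Sum: 180 + 336 + 800 + 540 + 512 + 576 = 2944.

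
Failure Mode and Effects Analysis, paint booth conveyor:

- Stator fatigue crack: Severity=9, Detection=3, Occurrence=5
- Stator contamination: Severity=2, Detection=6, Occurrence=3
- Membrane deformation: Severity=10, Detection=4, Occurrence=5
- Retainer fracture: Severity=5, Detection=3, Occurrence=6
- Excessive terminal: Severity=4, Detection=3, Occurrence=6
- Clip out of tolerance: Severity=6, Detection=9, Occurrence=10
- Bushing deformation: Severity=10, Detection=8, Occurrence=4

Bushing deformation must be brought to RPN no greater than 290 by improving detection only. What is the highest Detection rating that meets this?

7

Bushing deformation: S=10, O=4, D=8 → current RPN = 320.
Fixed product = 40. Need 40 × D ≤ 290, so D ≤ 290/40 = 7.25.
Maximum integer Detection rating = 7 (gives RPN 280; D=8 would give 320 > 290).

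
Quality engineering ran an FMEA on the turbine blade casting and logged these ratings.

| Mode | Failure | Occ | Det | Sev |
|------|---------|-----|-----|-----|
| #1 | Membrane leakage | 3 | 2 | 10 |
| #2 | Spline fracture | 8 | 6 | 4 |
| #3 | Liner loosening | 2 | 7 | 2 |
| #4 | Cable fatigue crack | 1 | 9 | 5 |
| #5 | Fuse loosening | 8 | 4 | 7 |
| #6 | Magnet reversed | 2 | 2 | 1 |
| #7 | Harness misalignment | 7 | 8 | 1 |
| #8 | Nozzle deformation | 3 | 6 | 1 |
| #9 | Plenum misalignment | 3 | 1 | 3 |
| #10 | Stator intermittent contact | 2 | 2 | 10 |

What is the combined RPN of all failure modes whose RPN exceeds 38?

617

RPN = Severity × Occurrence × Detection:
  #1: 10 × 3 × 2 = 60
  #2: 4 × 8 × 6 = 192
  #3: 2 × 2 × 7 = 28
  #4: 5 × 1 × 9 = 45
  #5: 7 × 8 × 4 = 224
  #6: 1 × 2 × 2 = 4
  #7: 1 × 7 × 8 = 56
  #8: 1 × 3 × 6 = 18
  #9: 3 × 3 × 1 = 9
  #10: 10 × 2 × 2 = 40
RPN > 38: #1 (60), #2 (192), #4 (45), #5 (224), #7 (56), #10 (40).
Sum: 60 + 192 + 45 + 224 + 56 + 40 = 617.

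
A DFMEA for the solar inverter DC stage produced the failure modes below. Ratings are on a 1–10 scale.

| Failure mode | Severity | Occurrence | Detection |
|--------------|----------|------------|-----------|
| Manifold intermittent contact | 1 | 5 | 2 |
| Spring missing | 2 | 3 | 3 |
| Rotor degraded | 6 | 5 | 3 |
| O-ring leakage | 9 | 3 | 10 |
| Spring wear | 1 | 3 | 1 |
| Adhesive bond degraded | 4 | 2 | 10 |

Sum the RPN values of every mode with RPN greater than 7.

468

RPN = Severity × Occurrence × Detection:
  Manifold intermittent contact: 1 × 5 × 2 = 10
  Spring missing: 2 × 3 × 3 = 18
  Rotor degraded: 6 × 5 × 3 = 90
  O-ring leakage: 9 × 3 × 10 = 270
  Spring wear: 1 × 3 × 1 = 3
  Adhesive bond degraded: 4 × 2 × 10 = 80
RPN > 7: Manifold intermittent contact (10), Spring missing (18), Rotor degraded (90), O-ring leakage (270), Adhesive bond degraded (80).
Sum: 10 + 18 + 90 + 270 + 80 = 468.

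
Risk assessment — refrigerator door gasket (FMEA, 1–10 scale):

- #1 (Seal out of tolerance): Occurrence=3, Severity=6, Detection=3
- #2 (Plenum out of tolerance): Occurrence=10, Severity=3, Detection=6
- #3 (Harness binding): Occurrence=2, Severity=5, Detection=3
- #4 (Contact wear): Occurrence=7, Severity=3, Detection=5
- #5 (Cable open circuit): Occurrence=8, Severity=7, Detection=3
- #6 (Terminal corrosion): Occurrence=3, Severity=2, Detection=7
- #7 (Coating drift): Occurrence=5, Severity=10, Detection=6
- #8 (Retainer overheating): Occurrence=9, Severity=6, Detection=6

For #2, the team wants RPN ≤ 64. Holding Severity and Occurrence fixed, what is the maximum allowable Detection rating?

#2: S=3, O=10, D=6 → current RPN = 180.
Fixed product = 30. Need 30 × D ≤ 64, so D ≤ 64/30 = 2.13.
Maximum integer Detection rating = 2 (gives RPN 60; D=3 would give 90 > 64).

2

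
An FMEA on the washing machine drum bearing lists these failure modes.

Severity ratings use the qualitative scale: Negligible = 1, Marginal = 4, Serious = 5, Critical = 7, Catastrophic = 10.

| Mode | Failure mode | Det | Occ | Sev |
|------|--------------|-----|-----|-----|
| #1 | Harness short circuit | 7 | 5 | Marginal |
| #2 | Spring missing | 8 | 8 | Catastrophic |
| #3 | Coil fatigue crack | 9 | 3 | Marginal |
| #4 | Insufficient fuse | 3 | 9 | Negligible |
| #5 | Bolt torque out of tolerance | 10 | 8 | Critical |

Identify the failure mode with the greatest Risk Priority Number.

#2

RPN = Severity × Occurrence × Detection:
  #1: 4 × 5 × 7 = 140
  #2: 10 × 8 × 8 = 640
  #3: 4 × 3 × 9 = 108
  #4: 1 × 9 × 3 = 27
  #5: 7 × 8 × 10 = 560
Highest RPN is 640 → #2.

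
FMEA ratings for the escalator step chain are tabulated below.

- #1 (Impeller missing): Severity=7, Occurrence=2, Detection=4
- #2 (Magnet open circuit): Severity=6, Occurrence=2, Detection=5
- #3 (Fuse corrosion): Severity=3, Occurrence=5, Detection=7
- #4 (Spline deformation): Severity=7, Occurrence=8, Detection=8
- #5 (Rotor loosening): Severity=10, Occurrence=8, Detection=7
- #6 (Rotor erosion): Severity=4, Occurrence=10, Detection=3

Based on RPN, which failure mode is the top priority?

RPN = Severity × Occurrence × Detection:
  #1: 7 × 2 × 4 = 56
  #2: 6 × 2 × 5 = 60
  #3: 3 × 5 × 7 = 105
  #4: 7 × 8 × 8 = 448
  #5: 10 × 8 × 7 = 560
  #6: 4 × 10 × 3 = 120
Highest RPN is 560 → #5.

#5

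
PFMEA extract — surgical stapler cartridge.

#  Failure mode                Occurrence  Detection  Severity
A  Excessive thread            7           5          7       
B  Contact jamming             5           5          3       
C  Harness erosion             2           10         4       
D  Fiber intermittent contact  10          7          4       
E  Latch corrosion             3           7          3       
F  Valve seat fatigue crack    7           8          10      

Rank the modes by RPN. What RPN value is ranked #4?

RPN = Severity × Occurrence × Detection:
  A: 7 × 7 × 5 = 245
  B: 3 × 5 × 5 = 75
  C: 4 × 2 × 10 = 80
  D: 4 × 10 × 7 = 280
  E: 3 × 3 × 7 = 63
  F: 10 × 7 × 8 = 560
Sorted descending: 560, 280, 245, 80, 75, 63.
The fourth-highest RPN is 80 (C).

80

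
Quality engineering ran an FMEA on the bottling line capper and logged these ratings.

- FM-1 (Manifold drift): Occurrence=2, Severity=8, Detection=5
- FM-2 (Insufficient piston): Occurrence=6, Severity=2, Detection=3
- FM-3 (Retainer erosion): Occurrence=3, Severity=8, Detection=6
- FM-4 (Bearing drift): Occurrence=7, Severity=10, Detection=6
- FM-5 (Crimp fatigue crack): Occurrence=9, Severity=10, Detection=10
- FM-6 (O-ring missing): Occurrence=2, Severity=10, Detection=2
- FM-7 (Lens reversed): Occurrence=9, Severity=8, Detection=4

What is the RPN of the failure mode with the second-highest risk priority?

RPN = Severity × Occurrence × Detection:
  FM-1: 8 × 2 × 5 = 80
  FM-2: 2 × 6 × 3 = 36
  FM-3: 8 × 3 × 6 = 144
  FM-4: 10 × 7 × 6 = 420
  FM-5: 10 × 9 × 10 = 900
  FM-6: 10 × 2 × 2 = 40
  FM-7: 8 × 9 × 4 = 288
Sorted descending: 900, 420, 288, 144, 80, 40, 36.
The second-highest RPN is 420 (FM-4).

420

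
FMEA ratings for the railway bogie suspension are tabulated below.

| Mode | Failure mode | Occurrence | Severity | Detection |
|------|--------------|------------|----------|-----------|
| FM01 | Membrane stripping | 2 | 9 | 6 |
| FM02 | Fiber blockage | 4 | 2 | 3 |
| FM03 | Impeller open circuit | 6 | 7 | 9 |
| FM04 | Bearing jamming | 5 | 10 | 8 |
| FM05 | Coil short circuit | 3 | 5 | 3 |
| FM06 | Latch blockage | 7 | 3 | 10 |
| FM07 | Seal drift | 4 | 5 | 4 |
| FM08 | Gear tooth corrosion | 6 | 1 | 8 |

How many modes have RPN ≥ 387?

RPN = Severity × Occurrence × Detection:
  FM01: 9 × 2 × 6 = 108
  FM02: 2 × 4 × 3 = 24
  FM03: 7 × 6 × 9 = 378
  FM04: 10 × 5 × 8 = 400
  FM05: 5 × 3 × 3 = 45
  FM06: 3 × 7 × 10 = 210
  FM07: 5 × 4 × 4 = 80
  FM08: 1 × 6 × 8 = 48
Modes with RPN ≥ 387: FM04 (400) → 1.

1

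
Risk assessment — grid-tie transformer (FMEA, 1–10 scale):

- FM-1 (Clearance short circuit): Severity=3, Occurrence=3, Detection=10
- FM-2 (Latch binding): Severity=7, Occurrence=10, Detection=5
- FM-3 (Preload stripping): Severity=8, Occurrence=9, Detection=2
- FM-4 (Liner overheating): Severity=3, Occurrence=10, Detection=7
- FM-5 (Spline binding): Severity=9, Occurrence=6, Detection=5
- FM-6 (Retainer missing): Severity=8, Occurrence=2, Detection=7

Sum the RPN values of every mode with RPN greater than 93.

1086

RPN = Severity × Occurrence × Detection:
  FM-1: 3 × 3 × 10 = 90
  FM-2: 7 × 10 × 5 = 350
  FM-3: 8 × 9 × 2 = 144
  FM-4: 3 × 10 × 7 = 210
  FM-5: 9 × 6 × 5 = 270
  FM-6: 8 × 2 × 7 = 112
RPN > 93: FM-2 (350), FM-3 (144), FM-4 (210), FM-5 (270), FM-6 (112).
Sum: 350 + 144 + 210 + 270 + 112 = 1086.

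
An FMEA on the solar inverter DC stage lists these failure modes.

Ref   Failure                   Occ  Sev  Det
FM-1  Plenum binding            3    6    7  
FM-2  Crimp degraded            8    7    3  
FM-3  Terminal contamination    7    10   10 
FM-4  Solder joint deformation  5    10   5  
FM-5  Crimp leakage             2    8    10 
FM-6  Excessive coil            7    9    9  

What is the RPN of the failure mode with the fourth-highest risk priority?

RPN = Severity × Occurrence × Detection:
  FM-1: 6 × 3 × 7 = 126
  FM-2: 7 × 8 × 3 = 168
  FM-3: 10 × 7 × 10 = 700
  FM-4: 10 × 5 × 5 = 250
  FM-5: 8 × 2 × 10 = 160
  FM-6: 9 × 7 × 9 = 567
Sorted descending: 700, 567, 250, 168, 160, 126.
The fourth-highest RPN is 168 (FM-2).

168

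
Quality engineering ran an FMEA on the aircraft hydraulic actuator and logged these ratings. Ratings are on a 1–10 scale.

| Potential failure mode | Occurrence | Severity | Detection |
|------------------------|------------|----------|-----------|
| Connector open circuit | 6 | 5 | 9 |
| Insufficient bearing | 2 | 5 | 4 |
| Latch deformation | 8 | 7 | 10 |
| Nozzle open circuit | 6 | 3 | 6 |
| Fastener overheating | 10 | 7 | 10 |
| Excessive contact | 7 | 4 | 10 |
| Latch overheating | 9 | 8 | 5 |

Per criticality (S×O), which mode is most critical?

Latch overheating

Criticality = Severity × Occurrence:
  Connector open circuit: 5 × 6 = 30
  Insufficient bearing: 5 × 2 = 10
  Latch deformation: 7 × 8 = 56
  Nozzle open circuit: 3 × 6 = 18
  Fastener overheating: 7 × 10 = 70
  Excessive contact: 4 × 7 = 28
  Latch overheating: 8 × 9 = 72
Highest criticality is 72 → Latch overheating.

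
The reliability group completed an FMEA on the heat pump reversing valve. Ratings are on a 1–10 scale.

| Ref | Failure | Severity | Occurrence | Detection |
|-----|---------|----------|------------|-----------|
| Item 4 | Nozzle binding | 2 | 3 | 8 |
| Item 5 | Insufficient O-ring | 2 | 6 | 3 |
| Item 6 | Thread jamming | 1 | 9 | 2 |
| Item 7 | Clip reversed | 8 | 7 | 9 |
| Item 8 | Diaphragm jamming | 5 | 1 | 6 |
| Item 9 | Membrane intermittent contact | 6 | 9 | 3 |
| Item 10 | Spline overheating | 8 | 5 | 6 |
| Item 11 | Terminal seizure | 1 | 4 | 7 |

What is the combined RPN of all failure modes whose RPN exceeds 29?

RPN = Severity × Occurrence × Detection:
  Item 4: 2 × 3 × 8 = 48
  Item 5: 2 × 6 × 3 = 36
  Item 6: 1 × 9 × 2 = 18
  Item 7: 8 × 7 × 9 = 504
  Item 8: 5 × 1 × 6 = 30
  Item 9: 6 × 9 × 3 = 162
  Item 10: 8 × 5 × 6 = 240
  Item 11: 1 × 4 × 7 = 28
RPN > 29: Item 4 (48), Item 5 (36), Item 7 (504), Item 8 (30), Item 9 (162), Item 10 (240).
Sum: 48 + 36 + 504 + 30 + 162 + 240 = 1020.

1020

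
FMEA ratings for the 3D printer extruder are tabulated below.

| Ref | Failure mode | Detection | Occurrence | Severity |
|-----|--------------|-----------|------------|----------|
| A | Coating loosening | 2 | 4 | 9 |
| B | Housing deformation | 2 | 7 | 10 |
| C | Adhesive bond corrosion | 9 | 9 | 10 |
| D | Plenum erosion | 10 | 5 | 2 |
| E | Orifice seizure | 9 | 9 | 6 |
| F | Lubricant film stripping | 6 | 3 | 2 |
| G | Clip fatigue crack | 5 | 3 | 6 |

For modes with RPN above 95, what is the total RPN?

1536

RPN = Severity × Occurrence × Detection:
  A: 9 × 4 × 2 = 72
  B: 10 × 7 × 2 = 140
  C: 10 × 9 × 9 = 810
  D: 2 × 5 × 10 = 100
  E: 6 × 9 × 9 = 486
  F: 2 × 3 × 6 = 36
  G: 6 × 3 × 5 = 90
RPN > 95: B (140), C (810), D (100), E (486).
Sum: 140 + 810 + 100 + 486 = 1536.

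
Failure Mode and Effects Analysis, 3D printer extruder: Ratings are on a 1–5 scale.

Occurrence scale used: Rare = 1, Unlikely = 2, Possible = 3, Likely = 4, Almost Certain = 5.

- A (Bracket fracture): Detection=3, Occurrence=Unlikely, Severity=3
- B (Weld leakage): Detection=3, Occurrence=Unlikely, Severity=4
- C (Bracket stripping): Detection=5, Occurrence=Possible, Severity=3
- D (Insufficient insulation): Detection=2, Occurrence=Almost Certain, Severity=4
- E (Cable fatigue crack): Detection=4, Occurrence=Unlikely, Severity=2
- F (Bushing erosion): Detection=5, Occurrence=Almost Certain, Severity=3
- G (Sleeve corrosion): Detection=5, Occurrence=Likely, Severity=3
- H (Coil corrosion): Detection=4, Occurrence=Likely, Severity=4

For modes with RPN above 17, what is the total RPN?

326

RPN = Severity × Occurrence × Detection:
  A: 3 × 2 × 3 = 18
  B: 4 × 2 × 3 = 24
  C: 3 × 3 × 5 = 45
  D: 4 × 5 × 2 = 40
  E: 2 × 2 × 4 = 16
  F: 3 × 5 × 5 = 75
  G: 3 × 4 × 5 = 60
  H: 4 × 4 × 4 = 64
RPN > 17: A (18), B (24), C (45), D (40), F (75), G (60), H (64).
Sum: 18 + 24 + 45 + 40 + 75 + 60 + 64 = 326.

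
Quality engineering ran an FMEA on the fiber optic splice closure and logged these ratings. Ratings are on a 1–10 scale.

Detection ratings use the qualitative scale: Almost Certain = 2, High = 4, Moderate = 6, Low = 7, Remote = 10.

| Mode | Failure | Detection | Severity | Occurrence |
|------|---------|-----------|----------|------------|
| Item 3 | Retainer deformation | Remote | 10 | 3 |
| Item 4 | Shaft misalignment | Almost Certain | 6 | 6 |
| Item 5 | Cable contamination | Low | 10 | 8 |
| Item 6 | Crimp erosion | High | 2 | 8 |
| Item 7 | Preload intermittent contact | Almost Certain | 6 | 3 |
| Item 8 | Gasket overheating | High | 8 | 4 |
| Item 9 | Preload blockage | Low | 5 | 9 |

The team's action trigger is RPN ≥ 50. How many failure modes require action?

6

RPN = Severity × Occurrence × Detection:
  Item 3: 10 × 3 × 10 = 300
  Item 4: 6 × 6 × 2 = 72
  Item 5: 10 × 8 × 7 = 560
  Item 6: 2 × 8 × 4 = 64
  Item 7: 6 × 3 × 2 = 36
  Item 8: 8 × 4 × 4 = 128
  Item 9: 5 × 9 × 7 = 315
Modes with RPN ≥ 50: Item 3 (300), Item 4 (72), Item 5 (560), Item 6 (64), Item 8 (128), Item 9 (315) → 6.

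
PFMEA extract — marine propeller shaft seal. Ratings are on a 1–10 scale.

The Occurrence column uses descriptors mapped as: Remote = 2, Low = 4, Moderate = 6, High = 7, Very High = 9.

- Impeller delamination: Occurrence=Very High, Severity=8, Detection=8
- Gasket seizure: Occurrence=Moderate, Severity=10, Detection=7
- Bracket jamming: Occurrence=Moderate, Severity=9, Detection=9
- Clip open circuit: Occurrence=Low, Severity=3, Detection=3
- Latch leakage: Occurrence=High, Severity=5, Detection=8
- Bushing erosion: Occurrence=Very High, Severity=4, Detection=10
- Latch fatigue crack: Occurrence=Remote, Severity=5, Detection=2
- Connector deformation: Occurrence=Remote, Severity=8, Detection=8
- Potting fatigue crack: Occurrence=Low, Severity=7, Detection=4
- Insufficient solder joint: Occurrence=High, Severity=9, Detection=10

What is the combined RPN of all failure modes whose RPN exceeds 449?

RPN = Severity × Occurrence × Detection:
  Impeller delamination: 8 × 9 × 8 = 576
  Gasket seizure: 10 × 6 × 7 = 420
  Bracket jamming: 9 × 6 × 9 = 486
  Clip open circuit: 3 × 4 × 3 = 36
  Latch leakage: 5 × 7 × 8 = 280
  Bushing erosion: 4 × 9 × 10 = 360
  Latch fatigue crack: 5 × 2 × 2 = 20
  Connector deformation: 8 × 2 × 8 = 128
  Potting fatigue crack: 7 × 4 × 4 = 112
  Insufficient solder joint: 9 × 7 × 10 = 630
RPN > 449: Impeller delamination (576), Bracket jamming (486), Insufficient solder joint (630).
Sum: 576 + 486 + 630 = 1692.

1692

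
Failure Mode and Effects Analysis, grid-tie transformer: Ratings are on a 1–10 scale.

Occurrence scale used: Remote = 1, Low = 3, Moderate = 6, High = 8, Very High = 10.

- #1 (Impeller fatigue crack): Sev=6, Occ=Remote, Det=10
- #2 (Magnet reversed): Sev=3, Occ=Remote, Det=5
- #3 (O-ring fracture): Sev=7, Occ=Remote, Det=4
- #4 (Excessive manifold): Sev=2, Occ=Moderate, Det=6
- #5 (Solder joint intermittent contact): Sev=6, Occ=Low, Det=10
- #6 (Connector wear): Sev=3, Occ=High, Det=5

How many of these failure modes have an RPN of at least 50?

4

RPN = Severity × Occurrence × Detection:
  #1: 6 × 1 × 10 = 60
  #2: 3 × 1 × 5 = 15
  #3: 7 × 1 × 4 = 28
  #4: 2 × 6 × 6 = 72
  #5: 6 × 3 × 10 = 180
  #6: 3 × 8 × 5 = 120
Modes with RPN ≥ 50: #1 (60), #4 (72), #5 (180), #6 (120) → 4.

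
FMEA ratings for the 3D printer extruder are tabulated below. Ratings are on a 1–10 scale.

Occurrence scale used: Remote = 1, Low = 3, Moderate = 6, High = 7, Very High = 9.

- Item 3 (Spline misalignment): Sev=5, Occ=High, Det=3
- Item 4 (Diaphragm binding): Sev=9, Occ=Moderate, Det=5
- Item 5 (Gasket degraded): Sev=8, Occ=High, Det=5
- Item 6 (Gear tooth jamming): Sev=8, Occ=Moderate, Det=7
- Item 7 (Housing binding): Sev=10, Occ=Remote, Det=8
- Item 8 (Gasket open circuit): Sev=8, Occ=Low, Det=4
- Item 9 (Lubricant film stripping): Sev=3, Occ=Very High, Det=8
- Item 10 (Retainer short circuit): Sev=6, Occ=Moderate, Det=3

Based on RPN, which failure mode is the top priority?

RPN = Severity × Occurrence × Detection:
  Item 3: 5 × 7 × 3 = 105
  Item 4: 9 × 6 × 5 = 270
  Item 5: 8 × 7 × 5 = 280
  Item 6: 8 × 6 × 7 = 336
  Item 7: 10 × 1 × 8 = 80
  Item 8: 8 × 3 × 4 = 96
  Item 9: 3 × 9 × 8 = 216
  Item 10: 6 × 6 × 3 = 108
Highest RPN is 336 → Item 6.

Item 6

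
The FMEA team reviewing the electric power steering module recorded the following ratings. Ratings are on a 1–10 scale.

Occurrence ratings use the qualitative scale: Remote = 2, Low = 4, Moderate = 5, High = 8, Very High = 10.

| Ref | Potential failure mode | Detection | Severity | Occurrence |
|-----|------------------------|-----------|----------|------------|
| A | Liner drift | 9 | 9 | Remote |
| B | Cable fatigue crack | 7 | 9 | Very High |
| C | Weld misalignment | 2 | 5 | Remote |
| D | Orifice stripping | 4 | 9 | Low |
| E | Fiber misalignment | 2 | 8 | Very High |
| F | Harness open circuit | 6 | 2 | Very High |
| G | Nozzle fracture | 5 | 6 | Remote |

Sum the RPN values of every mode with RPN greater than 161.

792

RPN = Severity × Occurrence × Detection:
  A: 9 × 2 × 9 = 162
  B: 9 × 10 × 7 = 630
  C: 5 × 2 × 2 = 20
  D: 9 × 4 × 4 = 144
  E: 8 × 10 × 2 = 160
  F: 2 × 10 × 6 = 120
  G: 6 × 2 × 5 = 60
RPN > 161: A (162), B (630).
Sum: 162 + 630 = 792.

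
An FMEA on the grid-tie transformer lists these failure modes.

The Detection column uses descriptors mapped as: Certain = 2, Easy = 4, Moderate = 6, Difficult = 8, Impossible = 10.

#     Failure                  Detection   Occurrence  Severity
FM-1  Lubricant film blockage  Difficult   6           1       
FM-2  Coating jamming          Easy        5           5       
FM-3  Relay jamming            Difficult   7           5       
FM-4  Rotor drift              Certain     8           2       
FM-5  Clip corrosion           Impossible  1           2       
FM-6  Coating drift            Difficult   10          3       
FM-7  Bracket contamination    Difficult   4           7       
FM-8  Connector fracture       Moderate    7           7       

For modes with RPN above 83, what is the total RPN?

1138

RPN = Severity × Occurrence × Detection:
  FM-1: 1 × 6 × 8 = 48
  FM-2: 5 × 5 × 4 = 100
  FM-3: 5 × 7 × 8 = 280
  FM-4: 2 × 8 × 2 = 32
  FM-5: 2 × 1 × 10 = 20
  FM-6: 3 × 10 × 8 = 240
  FM-7: 7 × 4 × 8 = 224
  FM-8: 7 × 7 × 6 = 294
RPN > 83: FM-2 (100), FM-3 (280), FM-6 (240), FM-7 (224), FM-8 (294).
Sum: 100 + 280 + 240 + 224 + 294 = 1138.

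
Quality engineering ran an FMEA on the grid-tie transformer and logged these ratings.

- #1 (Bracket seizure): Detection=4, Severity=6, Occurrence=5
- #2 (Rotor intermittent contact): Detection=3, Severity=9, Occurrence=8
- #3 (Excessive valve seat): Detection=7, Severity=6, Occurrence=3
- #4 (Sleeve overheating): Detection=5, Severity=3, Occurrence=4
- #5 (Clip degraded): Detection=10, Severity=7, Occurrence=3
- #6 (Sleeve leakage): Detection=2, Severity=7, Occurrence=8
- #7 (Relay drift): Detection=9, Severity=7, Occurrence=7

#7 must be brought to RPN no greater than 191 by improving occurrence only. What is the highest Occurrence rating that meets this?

#7: S=7, O=7, D=9 → current RPN = 441.
Fixed product = 63. Need 63 × O ≤ 191, so O ≤ 191/63 = 3.03.
Maximum integer Occurrence rating = 3 (gives RPN 189; O=4 would give 252 > 191).

3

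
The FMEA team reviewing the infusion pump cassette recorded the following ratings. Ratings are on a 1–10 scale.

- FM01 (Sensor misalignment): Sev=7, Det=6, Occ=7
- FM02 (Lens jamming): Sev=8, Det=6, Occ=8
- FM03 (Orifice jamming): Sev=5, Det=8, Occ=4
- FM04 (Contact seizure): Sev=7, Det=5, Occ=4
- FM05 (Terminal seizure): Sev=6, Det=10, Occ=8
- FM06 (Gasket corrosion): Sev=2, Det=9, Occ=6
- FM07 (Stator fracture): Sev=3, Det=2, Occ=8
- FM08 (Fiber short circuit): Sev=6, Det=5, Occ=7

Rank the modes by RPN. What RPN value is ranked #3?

294

RPN = Severity × Occurrence × Detection:
  FM01: 7 × 7 × 6 = 294
  FM02: 8 × 8 × 6 = 384
  FM03: 5 × 4 × 8 = 160
  FM04: 7 × 4 × 5 = 140
  FM05: 6 × 8 × 10 = 480
  FM06: 2 × 6 × 9 = 108
  FM07: 3 × 8 × 2 = 48
  FM08: 6 × 7 × 5 = 210
Sorted descending: 480, 384, 294, 210, 160, 140, 108, 48.
The third-highest RPN is 294 (FM01).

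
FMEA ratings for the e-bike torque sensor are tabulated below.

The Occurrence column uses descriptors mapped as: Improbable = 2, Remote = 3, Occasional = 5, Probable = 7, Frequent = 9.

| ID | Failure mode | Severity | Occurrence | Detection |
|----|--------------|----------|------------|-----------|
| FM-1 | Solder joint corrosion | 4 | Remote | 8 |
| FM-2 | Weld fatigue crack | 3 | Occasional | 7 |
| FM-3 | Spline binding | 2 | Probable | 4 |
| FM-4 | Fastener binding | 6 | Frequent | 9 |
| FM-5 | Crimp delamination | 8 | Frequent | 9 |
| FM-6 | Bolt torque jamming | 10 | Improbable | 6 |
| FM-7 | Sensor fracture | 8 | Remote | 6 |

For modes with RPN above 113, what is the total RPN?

RPN = Severity × Occurrence × Detection:
  FM-1: 4 × 3 × 8 = 96
  FM-2: 3 × 5 × 7 = 105
  FM-3: 2 × 7 × 4 = 56
  FM-4: 6 × 9 × 9 = 486
  FM-5: 8 × 9 × 9 = 648
  FM-6: 10 × 2 × 6 = 120
  FM-7: 8 × 3 × 6 = 144
RPN > 113: FM-4 (486), FM-5 (648), FM-6 (120), FM-7 (144).
Sum: 486 + 648 + 120 + 144 = 1398.

1398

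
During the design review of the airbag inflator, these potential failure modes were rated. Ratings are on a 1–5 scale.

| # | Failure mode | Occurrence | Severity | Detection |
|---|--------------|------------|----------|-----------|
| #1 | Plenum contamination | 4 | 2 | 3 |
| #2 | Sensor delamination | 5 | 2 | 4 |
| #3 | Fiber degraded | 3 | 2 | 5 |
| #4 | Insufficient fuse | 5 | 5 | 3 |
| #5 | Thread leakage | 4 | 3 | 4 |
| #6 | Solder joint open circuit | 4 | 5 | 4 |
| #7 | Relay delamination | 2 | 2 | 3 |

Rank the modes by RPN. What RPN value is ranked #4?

40

RPN = Severity × Occurrence × Detection:
  #1: 2 × 4 × 3 = 24
  #2: 2 × 5 × 4 = 40
  #3: 2 × 3 × 5 = 30
  #4: 5 × 5 × 3 = 75
  #5: 3 × 4 × 4 = 48
  #6: 5 × 4 × 4 = 80
  #7: 2 × 2 × 3 = 12
Sorted descending: 80, 75, 48, 40, 30, 24, 12.
The fourth-highest RPN is 40 (#2).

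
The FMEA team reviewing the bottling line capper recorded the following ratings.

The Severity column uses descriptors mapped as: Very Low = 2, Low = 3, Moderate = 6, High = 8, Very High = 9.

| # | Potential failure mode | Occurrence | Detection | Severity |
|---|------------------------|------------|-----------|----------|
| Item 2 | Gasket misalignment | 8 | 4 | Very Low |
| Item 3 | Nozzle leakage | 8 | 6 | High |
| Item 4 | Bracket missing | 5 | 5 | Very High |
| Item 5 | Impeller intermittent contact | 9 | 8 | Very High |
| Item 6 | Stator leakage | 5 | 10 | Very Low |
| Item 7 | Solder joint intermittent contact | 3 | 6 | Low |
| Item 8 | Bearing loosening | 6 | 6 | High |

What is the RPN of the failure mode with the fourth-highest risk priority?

RPN = Severity × Occurrence × Detection:
  Item 2: 2 × 8 × 4 = 64
  Item 3: 8 × 8 × 6 = 384
  Item 4: 9 × 5 × 5 = 225
  Item 5: 9 × 9 × 8 = 648
  Item 6: 2 × 5 × 10 = 100
  Item 7: 3 × 3 × 6 = 54
  Item 8: 8 × 6 × 6 = 288
Sorted descending: 648, 384, 288, 225, 100, 64, 54.
The fourth-highest RPN is 225 (Item 4).

225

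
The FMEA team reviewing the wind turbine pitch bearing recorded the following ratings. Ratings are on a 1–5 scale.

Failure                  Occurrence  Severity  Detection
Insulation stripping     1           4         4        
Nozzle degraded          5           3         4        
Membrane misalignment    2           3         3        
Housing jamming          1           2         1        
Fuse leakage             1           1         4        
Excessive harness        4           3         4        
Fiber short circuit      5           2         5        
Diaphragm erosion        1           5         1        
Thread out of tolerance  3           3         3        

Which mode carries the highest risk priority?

RPN = Severity × Occurrence × Detection:
  Insulation stripping: 4 × 1 × 4 = 16
  Nozzle degraded: 3 × 5 × 4 = 60
  Membrane misalignment: 3 × 2 × 3 = 18
  Housing jamming: 2 × 1 × 1 = 2
  Fuse leakage: 1 × 1 × 4 = 4
  Excessive harness: 3 × 4 × 4 = 48
  Fiber short circuit: 2 × 5 × 5 = 50
  Diaphragm erosion: 5 × 1 × 1 = 5
  Thread out of tolerance: 3 × 3 × 3 = 27
Highest RPN is 60 → Nozzle degraded.

Nozzle degraded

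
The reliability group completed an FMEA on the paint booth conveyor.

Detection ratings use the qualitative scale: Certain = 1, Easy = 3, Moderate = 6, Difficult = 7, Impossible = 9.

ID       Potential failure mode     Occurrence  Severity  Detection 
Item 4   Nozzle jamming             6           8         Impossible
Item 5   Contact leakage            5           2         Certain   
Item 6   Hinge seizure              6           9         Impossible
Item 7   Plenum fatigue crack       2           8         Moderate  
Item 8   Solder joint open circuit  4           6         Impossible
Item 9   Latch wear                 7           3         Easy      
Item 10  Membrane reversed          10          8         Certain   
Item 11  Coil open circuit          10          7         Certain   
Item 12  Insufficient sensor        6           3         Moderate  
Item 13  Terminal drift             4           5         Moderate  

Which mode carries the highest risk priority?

Item 6

RPN = Severity × Occurrence × Detection:
  Item 4: 8 × 6 × 9 = 432
  Item 5: 2 × 5 × 1 = 10
  Item 6: 9 × 6 × 9 = 486
  Item 7: 8 × 2 × 6 = 96
  Item 8: 6 × 4 × 9 = 216
  Item 9: 3 × 7 × 3 = 63
  Item 10: 8 × 10 × 1 = 80
  Item 11: 7 × 10 × 1 = 70
  Item 12: 3 × 6 × 6 = 108
  Item 13: 5 × 4 × 6 = 120
Highest RPN is 486 → Item 6.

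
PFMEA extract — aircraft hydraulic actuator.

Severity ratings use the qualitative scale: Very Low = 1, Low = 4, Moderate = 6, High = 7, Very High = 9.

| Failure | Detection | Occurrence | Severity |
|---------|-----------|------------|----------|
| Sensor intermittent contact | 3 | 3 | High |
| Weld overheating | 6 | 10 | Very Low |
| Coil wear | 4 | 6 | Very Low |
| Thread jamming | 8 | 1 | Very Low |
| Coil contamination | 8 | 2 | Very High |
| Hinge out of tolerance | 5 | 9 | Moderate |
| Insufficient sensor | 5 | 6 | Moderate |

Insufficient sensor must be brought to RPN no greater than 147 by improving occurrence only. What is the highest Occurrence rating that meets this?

4

Insufficient sensor: S=6, O=6, D=5 → current RPN = 180.
Fixed product = 30. Need 30 × O ≤ 147, so O ≤ 147/30 = 4.90.
Maximum integer Occurrence rating = 4 (gives RPN 120; O=5 would give 150 > 147).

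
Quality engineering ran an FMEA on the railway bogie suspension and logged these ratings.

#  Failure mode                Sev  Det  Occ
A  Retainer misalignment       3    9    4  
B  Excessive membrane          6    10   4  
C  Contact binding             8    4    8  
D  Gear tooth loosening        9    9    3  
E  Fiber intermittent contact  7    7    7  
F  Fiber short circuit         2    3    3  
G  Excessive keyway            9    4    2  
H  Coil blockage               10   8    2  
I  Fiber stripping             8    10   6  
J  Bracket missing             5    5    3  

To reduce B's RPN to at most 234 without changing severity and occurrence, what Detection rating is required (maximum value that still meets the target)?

9

B: S=6, O=4, D=10 → current RPN = 240.
Fixed product = 24. Need 24 × D ≤ 234, so D ≤ 234/24 = 9.75.
Maximum integer Detection rating = 9 (gives RPN 216; D=10 would give 240 > 234).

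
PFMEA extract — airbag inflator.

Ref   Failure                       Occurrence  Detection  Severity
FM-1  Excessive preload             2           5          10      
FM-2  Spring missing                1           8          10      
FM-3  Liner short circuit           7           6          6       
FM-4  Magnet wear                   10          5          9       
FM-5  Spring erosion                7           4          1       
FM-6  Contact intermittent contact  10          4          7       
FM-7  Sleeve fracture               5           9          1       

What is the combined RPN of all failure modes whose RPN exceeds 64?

1162

RPN = Severity × Occurrence × Detection:
  FM-1: 10 × 2 × 5 = 100
  FM-2: 10 × 1 × 8 = 80
  FM-3: 6 × 7 × 6 = 252
  FM-4: 9 × 10 × 5 = 450
  FM-5: 1 × 7 × 4 = 28
  FM-6: 7 × 10 × 4 = 280
  FM-7: 1 × 5 × 9 = 45
RPN > 64: FM-1 (100), FM-2 (80), FM-3 (252), FM-4 (450), FM-6 (280).
Sum: 100 + 80 + 252 + 450 + 280 = 1162.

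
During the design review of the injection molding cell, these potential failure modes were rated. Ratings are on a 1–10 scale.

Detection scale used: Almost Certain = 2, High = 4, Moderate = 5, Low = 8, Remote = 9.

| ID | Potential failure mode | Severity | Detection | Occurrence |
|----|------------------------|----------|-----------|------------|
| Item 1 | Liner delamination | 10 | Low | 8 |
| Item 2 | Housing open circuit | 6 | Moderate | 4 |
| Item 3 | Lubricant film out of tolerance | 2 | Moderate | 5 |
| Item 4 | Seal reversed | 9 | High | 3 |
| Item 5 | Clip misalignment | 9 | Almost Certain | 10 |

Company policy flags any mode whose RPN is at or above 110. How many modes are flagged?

3

RPN = Severity × Occurrence × Detection:
  Item 1: 10 × 8 × 8 = 640
  Item 2: 6 × 4 × 5 = 120
  Item 3: 2 × 5 × 5 = 50
  Item 4: 9 × 3 × 4 = 108
  Item 5: 9 × 10 × 2 = 180
Modes with RPN ≥ 110: Item 1 (640), Item 2 (120), Item 5 (180) → 3.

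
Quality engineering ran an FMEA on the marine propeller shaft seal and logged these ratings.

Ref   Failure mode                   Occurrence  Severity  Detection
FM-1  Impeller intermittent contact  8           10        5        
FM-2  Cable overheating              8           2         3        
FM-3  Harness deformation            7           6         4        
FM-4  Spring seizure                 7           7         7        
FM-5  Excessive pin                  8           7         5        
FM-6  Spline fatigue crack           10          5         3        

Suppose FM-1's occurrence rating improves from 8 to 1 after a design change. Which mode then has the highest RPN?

RPN = Severity × Occurrence × Detection:
  FM-1: 10 × 8 × 5 = 400
  FM-2: 2 × 8 × 3 = 48
  FM-3: 6 × 7 × 4 = 168
  FM-4: 7 × 7 × 7 = 343
  FM-5: 7 × 8 × 5 = 280
  FM-6: 5 × 10 × 3 = 150
After action: FM-1 → 10 × 1 × 5 = 50.
Revised RPNs: FM-4=343, FM-5=280, FM-3=168, FM-6=150, FM-1=50, FM-2=48.
Highest is now FM-4 (343).

FM-4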